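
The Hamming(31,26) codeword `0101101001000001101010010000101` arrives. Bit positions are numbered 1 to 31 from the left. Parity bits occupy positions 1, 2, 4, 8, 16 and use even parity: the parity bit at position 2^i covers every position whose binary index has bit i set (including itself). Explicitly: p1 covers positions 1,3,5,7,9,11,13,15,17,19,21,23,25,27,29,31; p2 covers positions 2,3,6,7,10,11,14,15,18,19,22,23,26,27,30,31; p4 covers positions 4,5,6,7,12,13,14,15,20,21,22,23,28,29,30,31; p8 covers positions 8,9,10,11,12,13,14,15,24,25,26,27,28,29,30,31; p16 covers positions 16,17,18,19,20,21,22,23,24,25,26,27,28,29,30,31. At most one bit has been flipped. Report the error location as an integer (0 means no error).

19

s1: b1⊕b3⊕b5⊕b7⊕b9⊕b11⊕b13⊕b15⊕b17⊕b19⊕b21⊕b23⊕b25⊕b27⊕b29⊕b31 = 0⊕0⊕1⊕1⊕0⊕0⊕0⊕0⊕1⊕1⊕1⊕0⊕0⊕0⊕1⊕1 = 1
s2: b2⊕b3⊕b6⊕b7⊕b10⊕b11⊕b14⊕b15⊕b18⊕b19⊕b22⊕b23⊕b26⊕b27⊕b30⊕b31 = 1⊕0⊕0⊕1⊕1⊕0⊕0⊕0⊕0⊕1⊕0⊕0⊕0⊕0⊕0⊕1 = 1
s4: b4⊕b5⊕b6⊕b7⊕b12⊕b13⊕b14⊕b15⊕b20⊕b21⊕b22⊕b23⊕b28⊕b29⊕b30⊕b31 = 1⊕1⊕0⊕1⊕0⊕0⊕0⊕0⊕0⊕1⊕0⊕0⊕0⊕1⊕0⊕1 = 0
s8: b8⊕b9⊕b10⊕b11⊕b12⊕b13⊕b14⊕b15⊕b24⊕b25⊕b26⊕b27⊕b28⊕b29⊕b30⊕b31 = 0⊕0⊕1⊕0⊕0⊕0⊕0⊕0⊕1⊕0⊕0⊕0⊕0⊕1⊕0⊕1 = 0
s16: b16⊕b17⊕b18⊕b19⊕b20⊕b21⊕b22⊕b23⊕b24⊕b25⊕b26⊕b27⊕b28⊕b29⊕b30⊕b31 = 1⊕1⊕0⊕1⊕0⊕1⊕0⊕0⊕1⊕0⊕0⊕0⊕0⊕1⊕0⊕1 = 1
Syndrome (s16...s1) = 10011 → position 19.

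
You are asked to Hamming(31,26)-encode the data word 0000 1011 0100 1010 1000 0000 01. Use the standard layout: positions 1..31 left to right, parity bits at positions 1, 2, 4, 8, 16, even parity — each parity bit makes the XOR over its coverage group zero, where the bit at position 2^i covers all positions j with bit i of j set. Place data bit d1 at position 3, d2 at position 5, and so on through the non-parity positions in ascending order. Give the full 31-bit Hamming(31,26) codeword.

1101000110110100010101000000001

Place data bits at non-power-of-two positions: b3=0, b5=0, b6=0, b7=0, b9=1, b10=0, b11=1, b12=1, b13=0, b14=1, b15=0, b17=0, b18=1, b19=0, b20=1, b21=0, b22=1, b23=0, b24=0, b25=0, b26=0, b27=0, b28=0, b29=0, b30=0, b31=1.
p1 = XOR of data positions {3,5,7,9,11,13,15,17,19,21,23,25,27,29,31} = 0⊕0⊕0⊕1⊕1⊕0⊕0⊕0⊕0⊕0⊕0⊕0⊕0⊕0⊕1 = 1
p2 = XOR of data positions {3,6,7,10,11,14,15,18,19,22,23,26,27,30,31} = 0⊕0⊕0⊕0⊕1⊕1⊕0⊕1⊕0⊕1⊕0⊕0⊕0⊕0⊕1 = 1
p4 = XOR of data positions {5,6,7,12,13,14,15,20,21,22,23,28,29,30,31} = 0⊕0⊕0⊕1⊕0⊕1⊕0⊕1⊕0⊕1⊕0⊕0⊕0⊕0⊕1 = 1
p8 = XOR of data positions {9,10,11,12,13,14,15,24,25,26,27,28,29,30,31} = 1⊕0⊕1⊕1⊕0⊕1⊕0⊕0⊕0⊕0⊕0⊕0⊕0⊕0⊕1 = 1
p16 = XOR of data positions {17,18,19,20,21,22,23,24,25,26,27,28,29,30,31} = 0⊕1⊕0⊕1⊕0⊕1⊕0⊕0⊕0⊕0⊕0⊕0⊕0⊕0⊕1 = 0
Codeword b1..b31 = 1101000110110100010101000000001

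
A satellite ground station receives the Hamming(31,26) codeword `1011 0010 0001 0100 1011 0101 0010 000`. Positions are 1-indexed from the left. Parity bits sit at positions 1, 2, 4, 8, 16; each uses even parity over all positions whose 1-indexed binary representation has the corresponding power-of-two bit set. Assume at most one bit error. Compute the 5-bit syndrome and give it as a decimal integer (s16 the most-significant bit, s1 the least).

0

s1: b1⊕b3⊕b5⊕b7⊕b9⊕b11⊕b13⊕b15⊕b17⊕b19⊕b21⊕b23⊕b25⊕b27⊕b29⊕b31 = 1⊕1⊕0⊕1⊕0⊕0⊕0⊕0⊕1⊕1⊕0⊕0⊕0⊕1⊕0⊕0 = 0
s2: b2⊕b3⊕b6⊕b7⊕b10⊕b11⊕b14⊕b15⊕b18⊕b19⊕b22⊕b23⊕b26⊕b27⊕b30⊕b31 = 0⊕1⊕0⊕1⊕0⊕0⊕1⊕0⊕0⊕1⊕1⊕0⊕0⊕1⊕0⊕0 = 0
s4: b4⊕b5⊕b6⊕b7⊕b12⊕b13⊕b14⊕b15⊕b20⊕b21⊕b22⊕b23⊕b28⊕b29⊕b30⊕b31 = 1⊕0⊕0⊕1⊕1⊕0⊕1⊕0⊕1⊕0⊕1⊕0⊕0⊕0⊕0⊕0 = 0
s8: b8⊕b9⊕b10⊕b11⊕b12⊕b13⊕b14⊕b15⊕b24⊕b25⊕b26⊕b27⊕b28⊕b29⊕b30⊕b31 = 0⊕0⊕0⊕0⊕1⊕0⊕1⊕0⊕1⊕0⊕0⊕1⊕0⊕0⊕0⊕0 = 0
s16: b16⊕b17⊕b18⊕b19⊕b20⊕b21⊕b22⊕b23⊕b24⊕b25⊕b26⊕b27⊕b28⊕b29⊕b30⊕b31 = 0⊕1⊕0⊕1⊕1⊕0⊕1⊕0⊕1⊕0⊕0⊕1⊕0⊕0⊕0⊕0 = 0
Syndrome (s16...s1) = 00000 → position 0 (no error).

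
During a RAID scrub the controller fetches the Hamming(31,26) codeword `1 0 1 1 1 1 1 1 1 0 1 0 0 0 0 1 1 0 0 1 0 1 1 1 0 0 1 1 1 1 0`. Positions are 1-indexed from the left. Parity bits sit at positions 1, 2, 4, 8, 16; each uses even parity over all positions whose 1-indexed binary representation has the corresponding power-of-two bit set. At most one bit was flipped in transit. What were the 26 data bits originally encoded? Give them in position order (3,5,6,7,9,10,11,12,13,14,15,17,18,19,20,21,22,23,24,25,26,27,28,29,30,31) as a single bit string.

s1: b1⊕b3⊕b5⊕b7⊕b9⊕b11⊕b13⊕b15⊕b17⊕b19⊕b21⊕b23⊕b25⊕b27⊕b29⊕b31 = 1⊕1⊕1⊕1⊕1⊕1⊕0⊕0⊕1⊕0⊕0⊕1⊕0⊕1⊕1⊕0 = 0
s2: b2⊕b3⊕b6⊕b7⊕b10⊕b11⊕b14⊕b15⊕b18⊕b19⊕b22⊕b23⊕b26⊕b27⊕b30⊕b31 = 0⊕1⊕1⊕1⊕0⊕1⊕0⊕0⊕0⊕0⊕1⊕1⊕0⊕1⊕1⊕0 = 0
s4: b4⊕b5⊕b6⊕b7⊕b12⊕b13⊕b14⊕b15⊕b20⊕b21⊕b22⊕b23⊕b28⊕b29⊕b30⊕b31 = 1⊕1⊕1⊕1⊕0⊕0⊕0⊕0⊕1⊕0⊕1⊕1⊕1⊕1⊕1⊕0 = 0
s8: b8⊕b9⊕b10⊕b11⊕b12⊕b13⊕b14⊕b15⊕b24⊕b25⊕b26⊕b27⊕b28⊕b29⊕b30⊕b31 = 1⊕1⊕0⊕1⊕0⊕0⊕0⊕0⊕1⊕0⊕0⊕1⊕1⊕1⊕1⊕0 = 0
s16: b16⊕b17⊕b18⊕b19⊕b20⊕b21⊕b22⊕b23⊕b24⊕b25⊕b26⊕b27⊕b28⊕b29⊕b30⊕b31 = 1⊕1⊕0⊕0⊕1⊕0⊕1⊕1⊕1⊕0⊕0⊕1⊕1⊕1⊕1⊕0 = 0
Syndrome (s16...s1) = 00000 → position 0 (no error).
No correction needed.
Data bits at positions 3,5,6,7,9,10,11,12,13,14,15,17,18,19,20,21,22,23,24,25,26,27,28,29,30,31: 11111010000100101110011110

11111010000100101110011110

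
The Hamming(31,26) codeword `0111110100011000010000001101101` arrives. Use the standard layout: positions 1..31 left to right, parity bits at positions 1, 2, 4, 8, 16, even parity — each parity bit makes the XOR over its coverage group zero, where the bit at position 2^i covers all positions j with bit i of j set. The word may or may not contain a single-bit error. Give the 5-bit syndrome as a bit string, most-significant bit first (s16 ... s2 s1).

00000

s1: b1⊕b3⊕b5⊕b7⊕b9⊕b11⊕b13⊕b15⊕b17⊕b19⊕b21⊕b23⊕b25⊕b27⊕b29⊕b31 = 0⊕1⊕1⊕0⊕0⊕0⊕1⊕0⊕0⊕0⊕0⊕0⊕1⊕0⊕1⊕1 = 0
s2: b2⊕b3⊕b6⊕b7⊕b10⊕b11⊕b14⊕b15⊕b18⊕b19⊕b22⊕b23⊕b26⊕b27⊕b30⊕b31 = 1⊕1⊕1⊕0⊕0⊕0⊕0⊕0⊕1⊕0⊕0⊕0⊕1⊕0⊕0⊕1 = 0
s4: b4⊕b5⊕b6⊕b7⊕b12⊕b13⊕b14⊕b15⊕b20⊕b21⊕b22⊕b23⊕b28⊕b29⊕b30⊕b31 = 1⊕1⊕1⊕0⊕1⊕1⊕0⊕0⊕0⊕0⊕0⊕0⊕1⊕1⊕0⊕1 = 0
s8: b8⊕b9⊕b10⊕b11⊕b12⊕b13⊕b14⊕b15⊕b24⊕b25⊕b26⊕b27⊕b28⊕b29⊕b30⊕b31 = 1⊕0⊕0⊕0⊕1⊕1⊕0⊕0⊕0⊕1⊕1⊕0⊕1⊕1⊕0⊕1 = 0
s16: b16⊕b17⊕b18⊕b19⊕b20⊕b21⊕b22⊕b23⊕b24⊕b25⊕b26⊕b27⊕b28⊕b29⊕b30⊕b31 = 0⊕0⊕1⊕0⊕0⊕0⊕0⊕0⊕0⊕1⊕1⊕0⊕1⊕1⊕0⊕1 = 0
Syndrome (s16...s1) = 00000 → position 0 (no error).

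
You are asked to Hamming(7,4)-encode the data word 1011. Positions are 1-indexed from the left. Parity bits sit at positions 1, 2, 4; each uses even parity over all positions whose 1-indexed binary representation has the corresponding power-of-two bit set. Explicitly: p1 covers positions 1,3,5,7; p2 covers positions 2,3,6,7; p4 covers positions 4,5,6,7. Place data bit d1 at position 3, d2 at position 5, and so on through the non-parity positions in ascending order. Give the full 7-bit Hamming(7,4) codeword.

0110011

Place data bits at non-power-of-two positions: b3=1, b5=0, b6=1, b7=1.
p1 = XOR of data positions {3,5,7} = 1⊕0⊕1 = 0
p2 = XOR of data positions {3,6,7} = 1⊕1⊕1 = 1
p4 = XOR of data positions {5,6,7} = 0⊕1⊕1 = 0
Codeword b1..b7 = 0110011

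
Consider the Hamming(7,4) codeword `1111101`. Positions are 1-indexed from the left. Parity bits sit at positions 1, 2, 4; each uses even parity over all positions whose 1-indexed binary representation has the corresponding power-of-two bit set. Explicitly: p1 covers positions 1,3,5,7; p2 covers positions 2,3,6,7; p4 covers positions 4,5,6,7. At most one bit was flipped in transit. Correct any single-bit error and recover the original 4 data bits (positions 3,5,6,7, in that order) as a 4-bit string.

s1: b1⊕b3⊕b5⊕b7 = 1⊕1⊕1⊕1 = 0
s2: b2⊕b3⊕b6⊕b7 = 1⊕1⊕0⊕1 = 1
s4: b4⊕b5⊕b6⊕b7 = 1⊕1⊕0⊕1 = 1
Syndrome (s4...s1) = 110 → position 6.
Flip bit 6: corrected codeword = 1111111
Data bits at positions 3,5,6,7: 1111

1111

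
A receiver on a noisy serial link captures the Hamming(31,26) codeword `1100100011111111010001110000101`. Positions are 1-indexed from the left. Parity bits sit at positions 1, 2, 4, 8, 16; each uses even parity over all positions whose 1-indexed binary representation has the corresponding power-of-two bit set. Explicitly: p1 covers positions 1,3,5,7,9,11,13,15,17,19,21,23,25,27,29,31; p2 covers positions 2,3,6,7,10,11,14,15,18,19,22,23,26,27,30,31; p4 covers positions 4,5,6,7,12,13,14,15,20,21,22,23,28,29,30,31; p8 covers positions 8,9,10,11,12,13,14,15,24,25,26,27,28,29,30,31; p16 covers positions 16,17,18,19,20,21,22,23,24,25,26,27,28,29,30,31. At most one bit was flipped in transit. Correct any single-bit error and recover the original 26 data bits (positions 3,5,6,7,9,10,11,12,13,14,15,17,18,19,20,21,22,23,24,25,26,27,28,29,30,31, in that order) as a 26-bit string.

s1: b1⊕b3⊕b5⊕b7⊕b9⊕b11⊕b13⊕b15⊕b17⊕b19⊕b21⊕b23⊕b25⊕b27⊕b29⊕b31 = 1⊕0⊕1⊕0⊕1⊕1⊕1⊕1⊕0⊕0⊕0⊕1⊕0⊕0⊕1⊕1 = 1
s2: b2⊕b3⊕b6⊕b7⊕b10⊕b11⊕b14⊕b15⊕b18⊕b19⊕b22⊕b23⊕b26⊕b27⊕b30⊕b31 = 1⊕0⊕0⊕0⊕1⊕1⊕1⊕1⊕1⊕0⊕1⊕1⊕0⊕0⊕0⊕1 = 1
s4: b4⊕b5⊕b6⊕b7⊕b12⊕b13⊕b14⊕b15⊕b20⊕b21⊕b22⊕b23⊕b28⊕b29⊕b30⊕b31 = 0⊕1⊕0⊕0⊕1⊕1⊕1⊕1⊕0⊕0⊕1⊕1⊕0⊕1⊕0⊕1 = 1
s8: b8⊕b9⊕b10⊕b11⊕b12⊕b13⊕b14⊕b15⊕b24⊕b25⊕b26⊕b27⊕b28⊕b29⊕b30⊕b31 = 0⊕1⊕1⊕1⊕1⊕1⊕1⊕1⊕1⊕0⊕0⊕0⊕0⊕1⊕0⊕1 = 0
s16: b16⊕b17⊕b18⊕b19⊕b20⊕b21⊕b22⊕b23⊕b24⊕b25⊕b26⊕b27⊕b28⊕b29⊕b30⊕b31 = 1⊕0⊕1⊕0⊕0⊕0⊕1⊕1⊕1⊕0⊕0⊕0⊕0⊕1⊕0⊕1 = 1
Syndrome (s16...s1) = 10111 → position 23.
Flip bit 23: corrected codeword = 1100100011111111010001010000101
Data bits at positions 3,5,6,7,9,10,11,12,13,14,15,17,18,19,20,21,22,23,24,25,26,27,28,29,30,31: 01001111111010001010000101

01001111111010001010000101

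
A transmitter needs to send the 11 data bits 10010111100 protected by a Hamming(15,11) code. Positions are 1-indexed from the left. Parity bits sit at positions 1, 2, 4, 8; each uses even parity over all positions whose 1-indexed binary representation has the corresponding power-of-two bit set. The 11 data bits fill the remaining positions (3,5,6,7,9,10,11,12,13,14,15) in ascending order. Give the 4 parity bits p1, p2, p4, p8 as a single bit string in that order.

Place data bits at non-power-of-two positions: b3=1, b5=0, b6=0, b7=1, b9=0, b10=1, b11=1, b12=1, b13=1, b14=0, b15=0.
p1 = XOR of data positions {3,5,7,9,11,13,15} = 1⊕0⊕1⊕0⊕1⊕1⊕0 = 0
p2 = XOR of data positions {3,6,7,10,11,14,15} = 1⊕0⊕1⊕1⊕1⊕0⊕0 = 0
p4 = XOR of data positions {5,6,7,12,13,14,15} = 0⊕0⊕1⊕1⊕1⊕0⊕0 = 1
p8 = XOR of data positions {9,10,11,12,13,14,15} = 0⊕1⊕1⊕1⊕1⊕0⊕0 = 0
Parity bits p1,p2,p4,p8 = 0010

0010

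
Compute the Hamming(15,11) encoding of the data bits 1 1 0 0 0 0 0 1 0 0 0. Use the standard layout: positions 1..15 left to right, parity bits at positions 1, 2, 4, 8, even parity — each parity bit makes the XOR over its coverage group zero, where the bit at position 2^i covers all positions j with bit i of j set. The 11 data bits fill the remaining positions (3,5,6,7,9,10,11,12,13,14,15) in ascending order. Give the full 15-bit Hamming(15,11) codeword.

Place data bits at non-power-of-two positions: b3=1, b5=1, b6=0, b7=0, b9=0, b10=0, b11=0, b12=1, b13=0, b14=0, b15=0.
p1 = XOR of data positions {3,5,7,9,11,13,15} = 1⊕1⊕0⊕0⊕0⊕0⊕0 = 0
p2 = XOR of data positions {3,6,7,10,11,14,15} = 1⊕0⊕0⊕0⊕0⊕0⊕0 = 1
p4 = XOR of data positions {5,6,7,12,13,14,15} = 1⊕0⊕0⊕1⊕0⊕0⊕0 = 0
p8 = XOR of data positions {9,10,11,12,13,14,15} = 0⊕0⊕0⊕1⊕0⊕0⊕0 = 1
Codeword b1..b15 = 011010010001000

011010010001000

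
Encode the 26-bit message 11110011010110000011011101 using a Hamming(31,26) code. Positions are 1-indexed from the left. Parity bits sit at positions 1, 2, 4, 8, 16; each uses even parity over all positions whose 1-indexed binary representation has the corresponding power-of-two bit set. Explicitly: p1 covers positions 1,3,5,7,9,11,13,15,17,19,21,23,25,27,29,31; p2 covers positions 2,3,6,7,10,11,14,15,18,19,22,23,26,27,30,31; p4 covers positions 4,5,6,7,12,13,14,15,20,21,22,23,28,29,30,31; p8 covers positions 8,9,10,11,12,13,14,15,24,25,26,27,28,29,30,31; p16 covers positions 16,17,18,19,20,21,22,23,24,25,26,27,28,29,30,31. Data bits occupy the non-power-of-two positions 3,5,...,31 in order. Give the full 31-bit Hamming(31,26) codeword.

Place data bits at non-power-of-two positions: b3=1, b5=1, b6=1, b7=1, b9=0, b10=0, b11=1, b12=1, b13=0, b14=1, b15=0, b17=1, b18=1, b19=0, b20=0, b21=0, b22=0, b23=0, b24=1, b25=1, b26=0, b27=1, b28=1, b29=1, b30=0, b31=1.
p1 = XOR of data positions {3,5,7,9,11,13,15,17,19,21,23,25,27,29,31} = 1⊕1⊕1⊕0⊕1⊕0⊕0⊕1⊕0⊕0⊕0⊕1⊕1⊕1⊕1 = 1
p2 = XOR of data positions {3,6,7,10,11,14,15,18,19,22,23,26,27,30,31} = 1⊕1⊕1⊕0⊕1⊕1⊕0⊕1⊕0⊕0⊕0⊕0⊕1⊕0⊕1 = 0
p4 = XOR of data positions {5,6,7,12,13,14,15,20,21,22,23,28,29,30,31} = 1⊕1⊕1⊕1⊕0⊕1⊕0⊕0⊕0⊕0⊕0⊕1⊕1⊕0⊕1 = 0
p8 = XOR of data positions {9,10,11,12,13,14,15,24,25,26,27,28,29,30,31} = 0⊕0⊕1⊕1⊕0⊕1⊕0⊕1⊕1⊕0⊕1⊕1⊕1⊕0⊕1 = 1
p16 = XOR of data positions {17,18,19,20,21,22,23,24,25,26,27,28,29,30,31} = 1⊕1⊕0⊕0⊕0⊕0⊕0⊕1⊕1⊕0⊕1⊕1⊕1⊕0⊕1 = 0
Codeword b1..b31 = 1010111100110100110000011011101

1010111100110100110000011011101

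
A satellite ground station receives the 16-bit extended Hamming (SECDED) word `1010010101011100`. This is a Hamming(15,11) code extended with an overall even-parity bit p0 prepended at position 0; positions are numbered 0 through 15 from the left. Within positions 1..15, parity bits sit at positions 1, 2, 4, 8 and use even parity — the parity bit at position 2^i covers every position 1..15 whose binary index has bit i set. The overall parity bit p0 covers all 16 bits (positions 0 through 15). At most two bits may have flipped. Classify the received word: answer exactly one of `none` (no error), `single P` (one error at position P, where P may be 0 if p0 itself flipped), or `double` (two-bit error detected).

s1: b1⊕b3⊕b5⊕b7⊕b9⊕b11⊕b13⊕b15 = 0⊕0⊕1⊕1⊕1⊕1⊕1⊕0 = 1
s2: b2⊕b3⊕b6⊕b7⊕b10⊕b11⊕b14⊕b15 = 1⊕0⊕0⊕1⊕0⊕1⊕0⊕0 = 1
s4: b4⊕b5⊕b6⊕b7⊕b12⊕b13⊕b14⊕b15 = 0⊕1⊕0⊕1⊕1⊕1⊕0⊕0 = 0
s8: b8⊕b9⊕b10⊕b11⊕b12⊕b13⊕b14⊕b15 = 0⊕1⊕0⊕1⊕1⊕1⊕0⊕0 = 0
Syndrome (s8...s1) = 0011 → position 3.
Overall parity (XOR of all 16 bits, including p0): 1⊕0⊕1⊕0⊕0⊕1⊕0⊕1⊕0⊕1⊕0⊕1⊕1⊕1⊕0⊕0 = 0
Overall=0, syndrome position=3 → double-bit error detected (uncorrectable).

double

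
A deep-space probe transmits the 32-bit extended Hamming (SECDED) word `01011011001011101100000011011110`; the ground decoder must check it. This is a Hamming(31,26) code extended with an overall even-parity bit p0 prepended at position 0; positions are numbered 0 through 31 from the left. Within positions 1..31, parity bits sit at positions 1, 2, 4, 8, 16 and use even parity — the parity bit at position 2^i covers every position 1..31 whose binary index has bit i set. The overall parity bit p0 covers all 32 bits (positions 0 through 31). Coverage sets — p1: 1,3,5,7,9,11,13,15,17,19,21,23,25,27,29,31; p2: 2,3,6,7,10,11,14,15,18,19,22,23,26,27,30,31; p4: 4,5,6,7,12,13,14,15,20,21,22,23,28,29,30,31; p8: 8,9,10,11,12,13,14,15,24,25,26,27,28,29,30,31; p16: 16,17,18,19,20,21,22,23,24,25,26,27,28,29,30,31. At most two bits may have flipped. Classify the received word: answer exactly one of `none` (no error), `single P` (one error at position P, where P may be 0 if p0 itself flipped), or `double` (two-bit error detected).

s1: b1⊕b3⊕b5⊕b7⊕b9⊕b11⊕b13⊕b15⊕b17⊕b19⊕b21⊕b23⊕b25⊕b27⊕b29⊕b31 = 1⊕1⊕0⊕1⊕0⊕0⊕1⊕0⊕1⊕0⊕0⊕0⊕1⊕1⊕1⊕0 = 0
s2: b2⊕b3⊕b6⊕b7⊕b10⊕b11⊕b14⊕b15⊕b18⊕b19⊕b22⊕b23⊕b26⊕b27⊕b30⊕b31 = 0⊕1⊕1⊕1⊕1⊕0⊕1⊕0⊕0⊕0⊕0⊕0⊕0⊕1⊕1⊕0 = 1
s4: b4⊕b5⊕b6⊕b7⊕b12⊕b13⊕b14⊕b15⊕b20⊕b21⊕b22⊕b23⊕b28⊕b29⊕b30⊕b31 = 1⊕0⊕1⊕1⊕1⊕1⊕1⊕0⊕0⊕0⊕0⊕0⊕1⊕1⊕1⊕0 = 1
s8: b8⊕b9⊕b10⊕b11⊕b12⊕b13⊕b14⊕b15⊕b24⊕b25⊕b26⊕b27⊕b28⊕b29⊕b30⊕b31 = 0⊕0⊕1⊕0⊕1⊕1⊕1⊕0⊕1⊕1⊕0⊕1⊕1⊕1⊕1⊕0 = 0
s16: b16⊕b17⊕b18⊕b19⊕b20⊕b21⊕b22⊕b23⊕b24⊕b25⊕b26⊕b27⊕b28⊕b29⊕b30⊕b31 = 1⊕1⊕0⊕0⊕0⊕0⊕0⊕0⊕1⊕1⊕0⊕1⊕1⊕1⊕1⊕0 = 0
Syndrome (s16...s1) = 00110 → position 6.
Overall parity (XOR of all 32 bits, including p0): 0⊕1⊕0⊕1⊕1⊕0⊕1⊕1⊕0⊕0⊕1⊕0⊕1⊕1⊕1⊕0⊕1⊕1⊕0⊕0⊕0⊕0⊕0⊕0⊕1⊕1⊕0⊕1⊕1⊕1⊕1⊕0 = 1
Overall=1, syndrome position=6 → single-bit error at position 6.

single 6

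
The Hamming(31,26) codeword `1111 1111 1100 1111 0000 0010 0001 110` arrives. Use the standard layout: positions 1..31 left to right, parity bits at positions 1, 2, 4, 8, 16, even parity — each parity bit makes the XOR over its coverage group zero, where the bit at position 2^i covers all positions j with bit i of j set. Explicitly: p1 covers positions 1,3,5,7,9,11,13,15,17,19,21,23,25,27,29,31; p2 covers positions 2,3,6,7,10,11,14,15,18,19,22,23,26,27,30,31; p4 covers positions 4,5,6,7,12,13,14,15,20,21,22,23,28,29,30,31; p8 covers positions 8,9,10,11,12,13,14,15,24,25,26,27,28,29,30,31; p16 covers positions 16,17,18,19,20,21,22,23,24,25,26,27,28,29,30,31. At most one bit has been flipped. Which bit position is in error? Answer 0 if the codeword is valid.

s1: b1⊕b3⊕b5⊕b7⊕b9⊕b11⊕b13⊕b15⊕b17⊕b19⊕b21⊕b23⊕b25⊕b27⊕b29⊕b31 = 1⊕1⊕1⊕1⊕1⊕0⊕1⊕1⊕0⊕0⊕0⊕1⊕0⊕0⊕1⊕0 = 1
s2: b2⊕b3⊕b6⊕b7⊕b10⊕b11⊕b14⊕b15⊕b18⊕b19⊕b22⊕b23⊕b26⊕b27⊕b30⊕b31 = 1⊕1⊕1⊕1⊕1⊕0⊕1⊕1⊕0⊕0⊕0⊕1⊕0⊕0⊕1⊕0 = 1
s4: b4⊕b5⊕b6⊕b7⊕b12⊕b13⊕b14⊕b15⊕b20⊕b21⊕b22⊕b23⊕b28⊕b29⊕b30⊕b31 = 1⊕1⊕1⊕1⊕0⊕1⊕1⊕1⊕0⊕0⊕0⊕1⊕1⊕1⊕1⊕0 = 1
s8: b8⊕b9⊕b10⊕b11⊕b12⊕b13⊕b14⊕b15⊕b24⊕b25⊕b26⊕b27⊕b28⊕b29⊕b30⊕b31 = 1⊕1⊕1⊕0⊕0⊕1⊕1⊕1⊕0⊕0⊕0⊕0⊕1⊕1⊕1⊕0 = 1
s16: b16⊕b17⊕b18⊕b19⊕b20⊕b21⊕b22⊕b23⊕b24⊕b25⊕b26⊕b27⊕b28⊕b29⊕b30⊕b31 = 1⊕0⊕0⊕0⊕0⊕0⊕0⊕1⊕0⊕0⊕0⊕0⊕1⊕1⊕1⊕0 = 1
Syndrome (s16...s1) = 11111 → position 31.

31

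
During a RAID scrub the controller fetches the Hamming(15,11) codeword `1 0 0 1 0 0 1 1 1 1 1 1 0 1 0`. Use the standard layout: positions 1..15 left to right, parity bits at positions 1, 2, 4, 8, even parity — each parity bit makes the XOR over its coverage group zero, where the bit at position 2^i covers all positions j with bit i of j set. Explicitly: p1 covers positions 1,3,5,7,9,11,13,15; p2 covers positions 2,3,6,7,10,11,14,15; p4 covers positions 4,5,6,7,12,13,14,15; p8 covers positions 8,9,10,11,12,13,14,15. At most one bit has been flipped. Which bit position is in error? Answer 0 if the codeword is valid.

s1: b1⊕b3⊕b5⊕b7⊕b9⊕b11⊕b13⊕b15 = 1⊕0⊕0⊕1⊕1⊕1⊕0⊕0 = 0
s2: b2⊕b3⊕b6⊕b7⊕b10⊕b11⊕b14⊕b15 = 0⊕0⊕0⊕1⊕1⊕1⊕1⊕0 = 0
s4: b4⊕b5⊕b6⊕b7⊕b12⊕b13⊕b14⊕b15 = 1⊕0⊕0⊕1⊕1⊕0⊕1⊕0 = 0
s8: b8⊕b9⊕b10⊕b11⊕b12⊕b13⊕b14⊕b15 = 1⊕1⊕1⊕1⊕1⊕0⊕1⊕0 = 0
Syndrome (s8...s1) = 0000 → position 0 (no error).

0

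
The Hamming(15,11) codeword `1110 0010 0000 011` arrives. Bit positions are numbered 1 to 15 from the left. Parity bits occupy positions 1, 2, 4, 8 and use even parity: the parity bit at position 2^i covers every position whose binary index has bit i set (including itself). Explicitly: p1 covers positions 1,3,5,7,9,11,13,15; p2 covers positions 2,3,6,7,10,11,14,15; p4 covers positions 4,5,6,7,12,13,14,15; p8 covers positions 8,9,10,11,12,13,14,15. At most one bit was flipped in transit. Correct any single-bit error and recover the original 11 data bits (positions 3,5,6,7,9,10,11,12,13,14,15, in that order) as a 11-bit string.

s1: b1⊕b3⊕b5⊕b7⊕b9⊕b11⊕b13⊕b15 = 1⊕1⊕0⊕1⊕0⊕0⊕0⊕1 = 0
s2: b2⊕b3⊕b6⊕b7⊕b10⊕b11⊕b14⊕b15 = 1⊕1⊕0⊕1⊕0⊕0⊕1⊕1 = 1
s4: b4⊕b5⊕b6⊕b7⊕b12⊕b13⊕b14⊕b15 = 0⊕0⊕0⊕1⊕0⊕0⊕1⊕1 = 1
s8: b8⊕b9⊕b10⊕b11⊕b12⊕b13⊕b14⊕b15 = 0⊕0⊕0⊕0⊕0⊕0⊕1⊕1 = 0
Syndrome (s8...s1) = 0110 → position 6.
Flip bit 6: corrected codeword = 111001100000011
Data bits at positions 3,5,6,7,9,10,11,12,13,14,15: 10110000011

10110000011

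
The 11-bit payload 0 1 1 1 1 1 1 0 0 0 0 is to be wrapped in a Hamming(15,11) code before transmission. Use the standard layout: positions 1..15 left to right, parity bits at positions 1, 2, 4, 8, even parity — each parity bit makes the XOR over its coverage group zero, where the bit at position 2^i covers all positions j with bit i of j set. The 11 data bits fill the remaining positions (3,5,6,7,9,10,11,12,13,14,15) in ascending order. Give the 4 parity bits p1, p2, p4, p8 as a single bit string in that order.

0011

Place data bits at non-power-of-two positions: b3=0, b5=1, b6=1, b7=1, b9=1, b10=1, b11=1, b12=0, b13=0, b14=0, b15=0.
p1 = XOR of data positions {3,5,7,9,11,13,15} = 0⊕1⊕1⊕1⊕1⊕0⊕0 = 0
p2 = XOR of data positions {3,6,7,10,11,14,15} = 0⊕1⊕1⊕1⊕1⊕0⊕0 = 0
p4 = XOR of data positions {5,6,7,12,13,14,15} = 1⊕1⊕1⊕0⊕0⊕0⊕0 = 1
p8 = XOR of data positions {9,10,11,12,13,14,15} = 1⊕1⊕1⊕0⊕0⊕0⊕0 = 1
Parity bits p1,p2,p4,p8 = 0011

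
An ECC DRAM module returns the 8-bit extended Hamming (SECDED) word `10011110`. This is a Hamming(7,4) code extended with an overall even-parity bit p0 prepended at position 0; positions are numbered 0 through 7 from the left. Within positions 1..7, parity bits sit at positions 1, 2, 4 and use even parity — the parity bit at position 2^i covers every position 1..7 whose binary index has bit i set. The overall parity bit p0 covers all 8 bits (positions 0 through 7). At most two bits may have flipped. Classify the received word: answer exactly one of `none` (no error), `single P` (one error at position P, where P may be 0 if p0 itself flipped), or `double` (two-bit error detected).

single 4

s1: b1⊕b3⊕b5⊕b7 = 0⊕1⊕1⊕0 = 0
s2: b2⊕b3⊕b6⊕b7 = 0⊕1⊕1⊕0 = 0
s4: b4⊕b5⊕b6⊕b7 = 1⊕1⊕1⊕0 = 1
Syndrome (s4...s1) = 100 → position 4.
Overall parity (XOR of all 8 bits, including p0): 1⊕0⊕0⊕1⊕1⊕1⊕1⊕0 = 1
Overall=1, syndrome position=4 → single-bit error at position 4.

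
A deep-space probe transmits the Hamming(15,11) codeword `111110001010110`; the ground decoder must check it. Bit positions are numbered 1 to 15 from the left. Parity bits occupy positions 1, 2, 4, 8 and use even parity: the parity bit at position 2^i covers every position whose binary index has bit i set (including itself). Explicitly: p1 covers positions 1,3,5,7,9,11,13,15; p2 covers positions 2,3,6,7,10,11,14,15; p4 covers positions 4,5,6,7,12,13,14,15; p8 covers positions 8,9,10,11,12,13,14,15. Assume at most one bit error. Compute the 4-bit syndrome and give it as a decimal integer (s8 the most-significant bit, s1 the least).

0

s1: b1⊕b3⊕b5⊕b7⊕b9⊕b11⊕b13⊕b15 = 1⊕1⊕1⊕0⊕1⊕1⊕1⊕0 = 0
s2: b2⊕b3⊕b6⊕b7⊕b10⊕b11⊕b14⊕b15 = 1⊕1⊕0⊕0⊕0⊕1⊕1⊕0 = 0
s4: b4⊕b5⊕b6⊕b7⊕b12⊕b13⊕b14⊕b15 = 1⊕1⊕0⊕0⊕0⊕1⊕1⊕0 = 0
s8: b8⊕b9⊕b10⊕b11⊕b12⊕b13⊕b14⊕b15 = 0⊕1⊕0⊕1⊕0⊕1⊕1⊕0 = 0
Syndrome (s8...s1) = 0000 → position 0 (no error).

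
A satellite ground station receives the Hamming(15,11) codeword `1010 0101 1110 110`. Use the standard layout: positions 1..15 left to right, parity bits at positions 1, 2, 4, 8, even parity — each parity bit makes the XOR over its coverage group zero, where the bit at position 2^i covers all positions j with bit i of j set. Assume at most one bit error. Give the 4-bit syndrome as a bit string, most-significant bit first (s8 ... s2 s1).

s1: b1⊕b3⊕b5⊕b7⊕b9⊕b11⊕b13⊕b15 = 1⊕1⊕0⊕0⊕1⊕1⊕1⊕0 = 1
s2: b2⊕b3⊕b6⊕b7⊕b10⊕b11⊕b14⊕b15 = 0⊕1⊕1⊕0⊕1⊕1⊕1⊕0 = 1
s4: b4⊕b5⊕b6⊕b7⊕b12⊕b13⊕b14⊕b15 = 0⊕0⊕1⊕0⊕0⊕1⊕1⊕0 = 1
s8: b8⊕b9⊕b10⊕b11⊕b12⊕b13⊕b14⊕b15 = 1⊕1⊕1⊕1⊕0⊕1⊕1⊕0 = 0
Syndrome (s8...s1) = 0111 → position 7.

0111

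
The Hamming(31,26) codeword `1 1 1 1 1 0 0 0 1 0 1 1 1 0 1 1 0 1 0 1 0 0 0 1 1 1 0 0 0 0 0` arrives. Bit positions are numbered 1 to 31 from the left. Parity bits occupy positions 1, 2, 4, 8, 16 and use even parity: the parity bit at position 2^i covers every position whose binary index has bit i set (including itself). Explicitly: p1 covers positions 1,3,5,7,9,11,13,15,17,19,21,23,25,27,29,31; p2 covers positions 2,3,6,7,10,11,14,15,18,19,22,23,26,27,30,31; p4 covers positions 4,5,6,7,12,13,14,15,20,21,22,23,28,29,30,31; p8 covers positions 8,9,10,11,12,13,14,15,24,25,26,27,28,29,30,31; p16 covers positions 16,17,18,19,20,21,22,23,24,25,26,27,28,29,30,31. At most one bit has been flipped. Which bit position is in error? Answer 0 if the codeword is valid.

s1: b1⊕b3⊕b5⊕b7⊕b9⊕b11⊕b13⊕b15⊕b17⊕b19⊕b21⊕b23⊕b25⊕b27⊕b29⊕b31 = 1⊕1⊕1⊕0⊕1⊕1⊕1⊕1⊕0⊕0⊕0⊕0⊕1⊕0⊕0⊕0 = 0
s2: b2⊕b3⊕b6⊕b7⊕b10⊕b11⊕b14⊕b15⊕b18⊕b19⊕b22⊕b23⊕b26⊕b27⊕b30⊕b31 = 1⊕1⊕0⊕0⊕0⊕1⊕0⊕1⊕1⊕0⊕0⊕0⊕1⊕0⊕0⊕0 = 0
s4: b4⊕b5⊕b6⊕b7⊕b12⊕b13⊕b14⊕b15⊕b20⊕b21⊕b22⊕b23⊕b28⊕b29⊕b30⊕b31 = 1⊕1⊕0⊕0⊕1⊕1⊕0⊕1⊕1⊕0⊕0⊕0⊕0⊕0⊕0⊕0 = 0
s8: b8⊕b9⊕b10⊕b11⊕b12⊕b13⊕b14⊕b15⊕b24⊕b25⊕b26⊕b27⊕b28⊕b29⊕b30⊕b31 = 0⊕1⊕0⊕1⊕1⊕1⊕0⊕1⊕1⊕1⊕1⊕0⊕0⊕0⊕0⊕0 = 0
s16: b16⊕b17⊕b18⊕b19⊕b20⊕b21⊕b22⊕b23⊕b24⊕b25⊕b26⊕b27⊕b28⊕b29⊕b30⊕b31 = 1⊕0⊕1⊕0⊕1⊕0⊕0⊕0⊕1⊕1⊕1⊕0⊕0⊕0⊕0⊕0 = 0
Syndrome (s16...s1) = 00000 → position 0 (no error).

0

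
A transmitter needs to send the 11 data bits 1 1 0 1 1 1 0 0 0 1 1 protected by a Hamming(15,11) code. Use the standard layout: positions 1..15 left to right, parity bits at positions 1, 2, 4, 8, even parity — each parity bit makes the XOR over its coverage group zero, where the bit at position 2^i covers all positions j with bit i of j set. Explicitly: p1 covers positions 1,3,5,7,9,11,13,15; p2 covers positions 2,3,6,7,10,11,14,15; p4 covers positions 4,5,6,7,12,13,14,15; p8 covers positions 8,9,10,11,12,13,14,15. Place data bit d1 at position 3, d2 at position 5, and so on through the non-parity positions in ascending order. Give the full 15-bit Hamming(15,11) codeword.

111010101100011

Place data bits at non-power-of-two positions: b3=1, b5=1, b6=0, b7=1, b9=1, b10=1, b11=0, b12=0, b13=0, b14=1, b15=1.
p1 = XOR of data positions {3,5,7,9,11,13,15} = 1⊕1⊕1⊕1⊕0⊕0⊕1 = 1
p2 = XOR of data positions {3,6,7,10,11,14,15} = 1⊕0⊕1⊕1⊕0⊕1⊕1 = 1
p4 = XOR of data positions {5,6,7,12,13,14,15} = 1⊕0⊕1⊕0⊕0⊕1⊕1 = 0
p8 = XOR of data positions {9,10,11,12,13,14,15} = 1⊕1⊕0⊕0⊕0⊕1⊕1 = 0
Codeword b1..b15 = 111010101100011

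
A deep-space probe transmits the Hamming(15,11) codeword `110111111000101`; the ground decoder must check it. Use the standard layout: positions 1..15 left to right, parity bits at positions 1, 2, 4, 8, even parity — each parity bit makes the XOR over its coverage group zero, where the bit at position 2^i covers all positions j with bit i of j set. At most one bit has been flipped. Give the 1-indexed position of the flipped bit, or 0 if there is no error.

s1: b1⊕b3⊕b5⊕b7⊕b9⊕b11⊕b13⊕b15 = 1⊕0⊕1⊕1⊕1⊕0⊕1⊕1 = 0
s2: b2⊕b3⊕b6⊕b7⊕b10⊕b11⊕b14⊕b15 = 1⊕0⊕1⊕1⊕0⊕0⊕0⊕1 = 0
s4: b4⊕b5⊕b6⊕b7⊕b12⊕b13⊕b14⊕b15 = 1⊕1⊕1⊕1⊕0⊕1⊕0⊕1 = 0
s8: b8⊕b9⊕b10⊕b11⊕b12⊕b13⊕b14⊕b15 = 1⊕1⊕0⊕0⊕0⊕1⊕0⊕1 = 0
Syndrome (s8...s1) = 0000 → position 0 (no error).

0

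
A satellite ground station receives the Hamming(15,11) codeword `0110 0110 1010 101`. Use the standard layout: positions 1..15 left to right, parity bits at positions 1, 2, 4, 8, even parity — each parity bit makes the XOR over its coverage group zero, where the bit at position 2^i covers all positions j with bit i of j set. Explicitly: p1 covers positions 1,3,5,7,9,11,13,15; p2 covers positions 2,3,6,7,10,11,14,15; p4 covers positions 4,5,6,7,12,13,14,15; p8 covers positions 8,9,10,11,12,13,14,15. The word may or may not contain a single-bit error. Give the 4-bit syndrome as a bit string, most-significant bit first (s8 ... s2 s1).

0000

s1: b1⊕b3⊕b5⊕b7⊕b9⊕b11⊕b13⊕b15 = 0⊕1⊕0⊕1⊕1⊕1⊕1⊕1 = 0
s2: b2⊕b3⊕b6⊕b7⊕b10⊕b11⊕b14⊕b15 = 1⊕1⊕1⊕1⊕0⊕1⊕0⊕1 = 0
s4: b4⊕b5⊕b6⊕b7⊕b12⊕b13⊕b14⊕b15 = 0⊕0⊕1⊕1⊕0⊕1⊕0⊕1 = 0
s8: b8⊕b9⊕b10⊕b11⊕b12⊕b13⊕b14⊕b15 = 0⊕1⊕0⊕1⊕0⊕1⊕0⊕1 = 0
Syndrome (s8...s1) = 0000 → position 0 (no error).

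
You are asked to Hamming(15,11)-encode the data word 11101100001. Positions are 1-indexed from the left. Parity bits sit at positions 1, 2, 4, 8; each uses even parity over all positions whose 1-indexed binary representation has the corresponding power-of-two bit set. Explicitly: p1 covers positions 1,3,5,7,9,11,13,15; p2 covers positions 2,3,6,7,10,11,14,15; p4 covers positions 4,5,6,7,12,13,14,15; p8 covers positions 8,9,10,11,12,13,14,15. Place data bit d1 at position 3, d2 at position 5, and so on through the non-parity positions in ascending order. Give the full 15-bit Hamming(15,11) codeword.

001111011100001

Place data bits at non-power-of-two positions: b3=1, b5=1, b6=1, b7=0, b9=1, b10=1, b11=0, b12=0, b13=0, b14=0, b15=1.
p1 = XOR of data positions {3,5,7,9,11,13,15} = 1⊕1⊕0⊕1⊕0⊕0⊕1 = 0
p2 = XOR of data positions {3,6,7,10,11,14,15} = 1⊕1⊕0⊕1⊕0⊕0⊕1 = 0
p4 = XOR of data positions {5,6,7,12,13,14,15} = 1⊕1⊕0⊕0⊕0⊕0⊕1 = 1
p8 = XOR of data positions {9,10,11,12,13,14,15} = 1⊕1⊕0⊕0⊕0⊕0⊕1 = 1
Codeword b1..b15 = 001111011100001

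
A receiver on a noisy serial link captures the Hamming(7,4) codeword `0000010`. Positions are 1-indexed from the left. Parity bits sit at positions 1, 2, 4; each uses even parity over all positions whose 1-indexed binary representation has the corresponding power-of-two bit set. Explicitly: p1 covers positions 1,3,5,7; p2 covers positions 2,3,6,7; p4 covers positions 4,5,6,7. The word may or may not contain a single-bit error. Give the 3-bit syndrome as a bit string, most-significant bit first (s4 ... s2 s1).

110

s1: b1⊕b3⊕b5⊕b7 = 0⊕0⊕0⊕0 = 0
s2: b2⊕b3⊕b6⊕b7 = 0⊕0⊕1⊕0 = 1
s4: b4⊕b5⊕b6⊕b7 = 0⊕0⊕1⊕0 = 1
Syndrome (s4...s1) = 110 → position 6.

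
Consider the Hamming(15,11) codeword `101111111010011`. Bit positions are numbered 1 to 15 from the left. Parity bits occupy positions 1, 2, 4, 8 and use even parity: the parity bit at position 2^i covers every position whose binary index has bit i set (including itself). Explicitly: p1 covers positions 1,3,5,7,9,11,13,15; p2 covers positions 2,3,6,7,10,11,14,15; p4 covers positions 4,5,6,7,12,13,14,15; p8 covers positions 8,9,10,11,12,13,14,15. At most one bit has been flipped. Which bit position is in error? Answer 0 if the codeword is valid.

9

s1: b1⊕b3⊕b5⊕b7⊕b9⊕b11⊕b13⊕b15 = 1⊕1⊕1⊕1⊕1⊕1⊕0⊕1 = 1
s2: b2⊕b3⊕b6⊕b7⊕b10⊕b11⊕b14⊕b15 = 0⊕1⊕1⊕1⊕0⊕1⊕1⊕1 = 0
s4: b4⊕b5⊕b6⊕b7⊕b12⊕b13⊕b14⊕b15 = 1⊕1⊕1⊕1⊕0⊕0⊕1⊕1 = 0
s8: b8⊕b9⊕b10⊕b11⊕b12⊕b13⊕b14⊕b15 = 1⊕1⊕0⊕1⊕0⊕0⊕1⊕1 = 1
Syndrome (s8...s1) = 1001 → position 9.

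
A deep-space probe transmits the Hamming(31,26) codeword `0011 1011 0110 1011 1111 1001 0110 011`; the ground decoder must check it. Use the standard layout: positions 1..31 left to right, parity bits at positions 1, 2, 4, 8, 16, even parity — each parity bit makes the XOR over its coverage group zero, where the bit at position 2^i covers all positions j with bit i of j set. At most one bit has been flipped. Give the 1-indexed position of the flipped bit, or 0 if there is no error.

23

s1: b1⊕b3⊕b5⊕b7⊕b9⊕b11⊕b13⊕b15⊕b17⊕b19⊕b21⊕b23⊕b25⊕b27⊕b29⊕b31 = 0⊕1⊕1⊕1⊕0⊕1⊕1⊕1⊕1⊕1⊕1⊕0⊕0⊕1⊕0⊕1 = 1
s2: b2⊕b3⊕b6⊕b7⊕b10⊕b11⊕b14⊕b15⊕b18⊕b19⊕b22⊕b23⊕b26⊕b27⊕b30⊕b31 = 0⊕1⊕0⊕1⊕1⊕1⊕0⊕1⊕1⊕1⊕0⊕0⊕1⊕1⊕1⊕1 = 1
s4: b4⊕b5⊕b6⊕b7⊕b12⊕b13⊕b14⊕b15⊕b20⊕b21⊕b22⊕b23⊕b28⊕b29⊕b30⊕b31 = 1⊕1⊕0⊕1⊕0⊕1⊕0⊕1⊕1⊕1⊕0⊕0⊕0⊕0⊕1⊕1 = 1
s8: b8⊕b9⊕b10⊕b11⊕b12⊕b13⊕b14⊕b15⊕b24⊕b25⊕b26⊕b27⊕b28⊕b29⊕b30⊕b31 = 1⊕0⊕1⊕1⊕0⊕1⊕0⊕1⊕1⊕0⊕1⊕1⊕0⊕0⊕1⊕1 = 0
s16: b16⊕b17⊕b18⊕b19⊕b20⊕b21⊕b22⊕b23⊕b24⊕b25⊕b26⊕b27⊕b28⊕b29⊕b30⊕b31 = 1⊕1⊕1⊕1⊕1⊕1⊕0⊕0⊕1⊕0⊕1⊕1⊕0⊕0⊕1⊕1 = 1
Syndrome (s16...s1) = 10111 → position 23.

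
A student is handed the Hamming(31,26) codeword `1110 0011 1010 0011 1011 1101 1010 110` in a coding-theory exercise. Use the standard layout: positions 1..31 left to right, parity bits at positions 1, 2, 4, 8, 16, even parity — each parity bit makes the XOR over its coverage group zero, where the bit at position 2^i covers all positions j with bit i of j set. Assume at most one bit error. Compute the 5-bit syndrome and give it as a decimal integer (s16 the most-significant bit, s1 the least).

s1: b1⊕b3⊕b5⊕b7⊕b9⊕b11⊕b13⊕b15⊕b17⊕b19⊕b21⊕b23⊕b25⊕b27⊕b29⊕b31 = 1⊕1⊕0⊕1⊕1⊕1⊕0⊕1⊕1⊕1⊕1⊕0⊕1⊕1⊕1⊕0 = 0
s2: b2⊕b3⊕b6⊕b7⊕b10⊕b11⊕b14⊕b15⊕b18⊕b19⊕b22⊕b23⊕b26⊕b27⊕b30⊕b31 = 1⊕1⊕0⊕1⊕0⊕1⊕0⊕1⊕0⊕1⊕1⊕0⊕0⊕1⊕1⊕0 = 1
s4: b4⊕b5⊕b6⊕b7⊕b12⊕b13⊕b14⊕b15⊕b20⊕b21⊕b22⊕b23⊕b28⊕b29⊕b30⊕b31 = 0⊕0⊕0⊕1⊕0⊕0⊕0⊕1⊕1⊕1⊕1⊕0⊕0⊕1⊕1⊕0 = 1
s8: b8⊕b9⊕b10⊕b11⊕b12⊕b13⊕b14⊕b15⊕b24⊕b25⊕b26⊕b27⊕b28⊕b29⊕b30⊕b31 = 1⊕1⊕0⊕1⊕0⊕0⊕0⊕1⊕1⊕1⊕0⊕1⊕0⊕1⊕1⊕0 = 1
s16: b16⊕b17⊕b18⊕b19⊕b20⊕b21⊕b22⊕b23⊕b24⊕b25⊕b26⊕b27⊕b28⊕b29⊕b30⊕b31 = 1⊕1⊕0⊕1⊕1⊕1⊕1⊕0⊕1⊕1⊕0⊕1⊕0⊕1⊕1⊕0 = 1
Syndrome (s16...s1) = 11110 → position 30.

30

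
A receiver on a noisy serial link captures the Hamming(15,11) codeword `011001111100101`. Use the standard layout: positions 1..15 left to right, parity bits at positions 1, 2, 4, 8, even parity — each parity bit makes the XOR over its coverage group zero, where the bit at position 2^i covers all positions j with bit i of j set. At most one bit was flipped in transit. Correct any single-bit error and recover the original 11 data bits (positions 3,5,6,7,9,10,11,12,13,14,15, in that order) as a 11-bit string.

s1: b1⊕b3⊕b5⊕b7⊕b9⊕b11⊕b13⊕b15 = 0⊕1⊕0⊕1⊕1⊕0⊕1⊕1 = 1
s2: b2⊕b3⊕b6⊕b7⊕b10⊕b11⊕b14⊕b15 = 1⊕1⊕1⊕1⊕1⊕0⊕0⊕1 = 0
s4: b4⊕b5⊕b6⊕b7⊕b12⊕b13⊕b14⊕b15 = 0⊕0⊕1⊕1⊕0⊕1⊕0⊕1 = 0
s8: b8⊕b9⊕b10⊕b11⊕b12⊕b13⊕b14⊕b15 = 1⊕1⊕1⊕0⊕0⊕1⊕0⊕1 = 1
Syndrome (s8...s1) = 1001 → position 9.
Flip bit 9: corrected codeword = 011001110100101
Data bits at positions 3,5,6,7,9,10,11,12,13,14,15: 10110100101

10110100101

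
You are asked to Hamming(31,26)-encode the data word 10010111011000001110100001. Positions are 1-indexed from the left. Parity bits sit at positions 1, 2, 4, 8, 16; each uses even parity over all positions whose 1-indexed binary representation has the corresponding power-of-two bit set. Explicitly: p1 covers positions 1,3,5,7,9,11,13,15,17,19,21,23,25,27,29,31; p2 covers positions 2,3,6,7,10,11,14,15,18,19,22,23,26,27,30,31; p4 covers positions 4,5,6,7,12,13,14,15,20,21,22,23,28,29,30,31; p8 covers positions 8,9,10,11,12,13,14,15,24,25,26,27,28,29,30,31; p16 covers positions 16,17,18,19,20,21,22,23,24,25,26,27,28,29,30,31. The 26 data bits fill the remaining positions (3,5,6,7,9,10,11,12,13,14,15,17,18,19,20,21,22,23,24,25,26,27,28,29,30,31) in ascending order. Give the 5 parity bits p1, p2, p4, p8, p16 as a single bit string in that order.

Place data bits at non-power-of-two positions: b3=1, b5=0, b6=0, b7=1, b9=0, b10=1, b11=1, b12=1, b13=0, b14=1, b15=1, b17=0, b18=0, b19=0, b20=0, b21=0, b22=1, b23=1, b24=1, b25=0, b26=1, b27=0, b28=0, b29=0, b30=0, b31=1.
p1 = XOR of data positions {3,5,7,9,11,13,15,17,19,21,23,25,27,29,31} = 1⊕0⊕1⊕0⊕1⊕0⊕1⊕0⊕0⊕0⊕1⊕0⊕0⊕0⊕1 = 0
p2 = XOR of data positions {3,6,7,10,11,14,15,18,19,22,23,26,27,30,31} = 1⊕0⊕1⊕1⊕1⊕1⊕1⊕0⊕0⊕1⊕1⊕1⊕0⊕0⊕1 = 0
p4 = XOR of data positions {5,6,7,12,13,14,15,20,21,22,23,28,29,30,31} = 0⊕0⊕1⊕1⊕0⊕1⊕1⊕0⊕0⊕1⊕1⊕0⊕0⊕0⊕1 = 1
p8 = XOR of data positions {9,10,11,12,13,14,15,24,25,26,27,28,29,30,31} = 0⊕1⊕1⊕1⊕0⊕1⊕1⊕1⊕0⊕1⊕0⊕0⊕0⊕0⊕1 = 0
p16 = XOR of data positions {17,18,19,20,21,22,23,24,25,26,27,28,29,30,31} = 0⊕0⊕0⊕0⊕0⊕1⊕1⊕1⊕0⊕1⊕0⊕0⊕0⊕0⊕1 = 1
Parity bits p1,p2,p4,p8,p16 = 00101

00101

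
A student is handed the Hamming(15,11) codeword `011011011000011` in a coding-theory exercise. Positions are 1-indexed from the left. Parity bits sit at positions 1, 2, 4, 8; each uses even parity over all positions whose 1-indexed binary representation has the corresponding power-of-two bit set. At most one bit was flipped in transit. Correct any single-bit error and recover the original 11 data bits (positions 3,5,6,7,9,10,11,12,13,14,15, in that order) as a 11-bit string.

11101000011

s1: b1⊕b3⊕b5⊕b7⊕b9⊕b11⊕b13⊕b15 = 0⊕1⊕1⊕0⊕1⊕0⊕0⊕1 = 0
s2: b2⊕b3⊕b6⊕b7⊕b10⊕b11⊕b14⊕b15 = 1⊕1⊕1⊕0⊕0⊕0⊕1⊕1 = 1
s4: b4⊕b5⊕b6⊕b7⊕b12⊕b13⊕b14⊕b15 = 0⊕1⊕1⊕0⊕0⊕0⊕1⊕1 = 0
s8: b8⊕b9⊕b10⊕b11⊕b12⊕b13⊕b14⊕b15 = 1⊕1⊕0⊕0⊕0⊕0⊕1⊕1 = 0
Syndrome (s8...s1) = 0010 → position 2.
Flip bit 2: corrected codeword = 001011011000011
Data bits at positions 3,5,6,7,9,10,11,12,13,14,15: 11101000011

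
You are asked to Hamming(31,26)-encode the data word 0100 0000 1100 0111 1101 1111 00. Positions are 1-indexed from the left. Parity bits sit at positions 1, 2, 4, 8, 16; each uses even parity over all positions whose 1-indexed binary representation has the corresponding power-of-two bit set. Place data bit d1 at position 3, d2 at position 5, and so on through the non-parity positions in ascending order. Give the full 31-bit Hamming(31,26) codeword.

Place data bits at non-power-of-two positions: b3=0, b5=1, b6=0, b7=0, b9=0, b10=0, b11=0, b12=0, b13=1, b14=1, b15=0, b17=0, b18=0, b19=1, b20=1, b21=1, b22=1, b23=1, b24=0, b25=1, b26=1, b27=1, b28=1, b29=1, b30=0, b31=0.
p1 = XOR of data positions {3,5,7,9,11,13,15,17,19,21,23,25,27,29,31} = 0⊕1⊕0⊕0⊕0⊕1⊕0⊕0⊕1⊕1⊕1⊕1⊕1⊕1⊕0 = 0
p2 = XOR of data positions {3,6,7,10,11,14,15,18,19,22,23,26,27,30,31} = 0⊕0⊕0⊕0⊕0⊕1⊕0⊕0⊕1⊕1⊕1⊕1⊕1⊕0⊕0 = 0
p4 = XOR of data positions {5,6,7,12,13,14,15,20,21,22,23,28,29,30,31} = 1⊕0⊕0⊕0⊕1⊕1⊕0⊕1⊕1⊕1⊕1⊕1⊕1⊕0⊕0 = 1
p8 = XOR of data positions {9,10,11,12,13,14,15,24,25,26,27,28,29,30,31} = 0⊕0⊕0⊕0⊕1⊕1⊕0⊕0⊕1⊕1⊕1⊕1⊕1⊕0⊕0 = 1
p16 = XOR of data positions {17,18,19,20,21,22,23,24,25,26,27,28,29,30,31} = 0⊕0⊕1⊕1⊕1⊕1⊕1⊕0⊕1⊕1⊕1⊕1⊕1⊕0⊕0 = 0
Codeword b1..b31 = 0001100100001100001111101111100

0001100100001100001111101111100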